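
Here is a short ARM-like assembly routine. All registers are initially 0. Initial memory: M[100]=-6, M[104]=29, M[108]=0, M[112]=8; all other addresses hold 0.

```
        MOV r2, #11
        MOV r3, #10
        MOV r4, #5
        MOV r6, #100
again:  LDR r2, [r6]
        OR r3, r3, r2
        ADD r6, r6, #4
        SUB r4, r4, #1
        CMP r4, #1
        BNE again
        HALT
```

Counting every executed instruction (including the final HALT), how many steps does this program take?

29

after MOV r2, #11: r2=11
after MOV r3, #10: r3=10
after MOV r4, #5: r4=5
after MOV r6, #100: r6=100
after LDR r2, [r6]: r2=M[100]=-6
after OR r3, r3, r2: r3=10|(-6)=-6
after ADD r6, r6, #4: r6=100+4=104
after SUB r4, r4, #1: r4=5-1=4
CMP r4, #1  (cmp 4,1)
BNE again: taken
after LDR r2, [r6]: r2=M[104]=29
after OR r3, r3, r2: r3=(-6)|29=-1
after ADD r6, r6, #4: r6=104+4=108
after SUB r4, r4, #1: r4=4-1=3
CMP r4, #1  (cmp 3,1)
BNE again: taken
after LDR r2, [r6]: r2=M[108]=0
after OR r3, r3, r2: r3=(-1)|0=-1
after ADD r6, r6, #4: r6=108+4=112
after SUB r4, r4, #1: r4=3-1=2
CMP r4, #1  (cmp 2,1)
BNE again: taken
after LDR r2, [r6]: r2=M[112]=8
after OR r3, r3, r2: r3=(-1)|8=-1
after ADD r6, r6, #4: r6=112+4=116
after SUB r4, r4, #1: r4=2-1=1
CMP r4, #1  (cmp 1,1)
BNE again: not taken
halt.
Total executed instructions: 29.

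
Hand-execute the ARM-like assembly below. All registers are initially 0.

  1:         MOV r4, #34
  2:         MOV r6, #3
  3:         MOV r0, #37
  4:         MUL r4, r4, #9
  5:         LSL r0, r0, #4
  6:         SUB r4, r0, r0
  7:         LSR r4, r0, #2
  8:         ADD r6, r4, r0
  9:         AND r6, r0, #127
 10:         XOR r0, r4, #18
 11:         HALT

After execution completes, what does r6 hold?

80

after MOV r4, #34: r4=34
after MOV r6, #3: r6=3
after MOV r0, #37: r0=37
after MUL r4, r4, #9: r4=34*9=306
after LSL r0, r0, #4: r0=37<<4=592
after SUB r4, r0, r0: r4=592-592=0
after LSR r4, r0, #2: r4=592>>2=148
after ADD r6, r4, r0: r6=148+592=740
after AND r6, r0, #127: r6=592&127=80
after XOR r0, r4, #18: r0=148^18=134
halt.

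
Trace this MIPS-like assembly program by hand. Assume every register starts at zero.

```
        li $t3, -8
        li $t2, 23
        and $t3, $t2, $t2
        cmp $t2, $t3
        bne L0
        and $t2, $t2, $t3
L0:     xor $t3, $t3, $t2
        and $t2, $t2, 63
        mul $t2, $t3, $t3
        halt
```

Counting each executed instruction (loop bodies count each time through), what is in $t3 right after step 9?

li $t3, -8 → $t3=-8
li $t2, 23 → $t2=23
and $t3, $t2, $t2 → $t3=23&23=23
cmp $t2, $t3  (cmp 23,23)
bne L0: not taken
and $t2, $t2, $t3 → $t2=23&23=23
xor $t3, $t3, $t2 → $t3=23^23=0
and $t2, $t2, 63 → $t2=23&63=23
mul $t2, $t3, $t3 → $t2=0*0=0
After step 9: $t3 = 0.

0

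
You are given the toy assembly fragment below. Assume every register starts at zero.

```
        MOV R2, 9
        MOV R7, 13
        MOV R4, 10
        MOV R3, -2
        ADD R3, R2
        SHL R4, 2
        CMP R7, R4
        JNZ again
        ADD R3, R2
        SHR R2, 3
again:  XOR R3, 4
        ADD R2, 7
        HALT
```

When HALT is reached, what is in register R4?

40

R2=9
R7=13
R4=10
R3=-2
R3=(-2)+9=7
R4=10<<2=40
CMP R7, R4  (cmp 13,40)
JNZ again: taken
R3=7^4=3
R2=9+7=16
halt.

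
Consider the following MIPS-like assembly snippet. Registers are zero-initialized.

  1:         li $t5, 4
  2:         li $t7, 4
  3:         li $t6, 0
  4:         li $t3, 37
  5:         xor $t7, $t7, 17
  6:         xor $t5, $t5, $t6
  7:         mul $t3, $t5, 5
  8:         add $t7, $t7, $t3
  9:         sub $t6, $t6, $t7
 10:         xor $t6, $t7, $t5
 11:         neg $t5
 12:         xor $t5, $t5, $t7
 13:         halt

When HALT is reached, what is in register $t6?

45

after li $t5, 4: $t5=4
after li $t7, 4: $t7=4
after li $t6, 0: $t6=0
after li $t3, 37: $t3=37
after xor $t7, $t7, 17: $t7=4^17=21
after xor $t5, $t5, $t6: $t5=4^0=4
after mul $t3, $t5, 5: $t3=4*5=20
after add $t7, $t7, $t3: $t7=21+20=41
after sub $t6, $t6, $t7: $t6=0-41=-41
after xor $t6, $t7, $t5: $t6=41^4=45
after neg $t5: $t5=-(4)=-4
after xor $t5, $t5, $t7: $t5=(-4)^41=-43
halt.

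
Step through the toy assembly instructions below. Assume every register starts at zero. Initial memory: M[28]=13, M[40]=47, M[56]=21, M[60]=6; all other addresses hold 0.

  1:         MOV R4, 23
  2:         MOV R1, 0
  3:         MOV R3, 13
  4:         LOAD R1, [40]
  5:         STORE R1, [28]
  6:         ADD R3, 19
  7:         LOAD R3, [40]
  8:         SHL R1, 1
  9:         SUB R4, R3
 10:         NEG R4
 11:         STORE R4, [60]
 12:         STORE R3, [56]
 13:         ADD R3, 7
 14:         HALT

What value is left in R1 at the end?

after MOV R4, 23: R4=23
after MOV R1, 0: R1=0
after MOV R3, 13: R3=13
after LOAD R1, [40]: R1=M[40]=47
STORE R1, [28] → M[28]=47
after ADD R3, 19: R3=13+19=32
after LOAD R3, [40]: R3=M[40]=47
after SHL R1, 1: R1=47<<1=94
after SUB R4, R3: R4=23-47=-24
after NEG R4: R4=-(-24)=24
STORE R4, [60] → M[60]=24
STORE R3, [56] → M[56]=47
after ADD R3, 7: R3=47+7=54
halt.

94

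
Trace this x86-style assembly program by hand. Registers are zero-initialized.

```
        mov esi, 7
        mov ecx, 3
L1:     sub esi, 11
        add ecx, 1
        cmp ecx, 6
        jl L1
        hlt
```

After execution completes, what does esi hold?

after mov esi, 7: esi=7
after mov ecx, 3: ecx=3
after sub esi, 11: esi=7-11=-4
after add ecx, 1: ecx=3+1=4
cmp ecx, 6  (cmp 4,6)
jl L1: taken
after sub esi, 11: esi=(-4)-11=-15
after add ecx, 1: ecx=4+1=5
cmp ecx, 6  (cmp 5,6)
jl L1: taken
after sub esi, 11: esi=(-15)-11=-26
after add ecx, 1: ecx=5+1=6
cmp ecx, 6  (cmp 6,6)
jl L1: not taken
halt.

-26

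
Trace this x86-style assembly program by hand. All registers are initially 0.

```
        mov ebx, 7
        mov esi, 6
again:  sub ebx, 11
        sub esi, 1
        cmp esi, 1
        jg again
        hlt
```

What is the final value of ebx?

-48

after mov ebx, 7: ebx=7
after mov esi, 6: esi=6
after sub ebx, 11: ebx=7-11=-4
after sub esi, 1: esi=6-1=5
cmp esi, 1  (cmp 5,1)
jg again: taken
after sub ebx, 11: ebx=(-4)-11=-15
after sub esi, 1: esi=5-1=4
cmp esi, 1  (cmp 4,1)
jg again: taken
after sub ebx, 11: ebx=(-15)-11=-26
after sub esi, 1: esi=4-1=3
cmp esi, 1  (cmp 3,1)
jg again: taken
after sub ebx, 11: ebx=(-26)-11=-37
after sub esi, 1: esi=3-1=2
cmp esi, 1  (cmp 2,1)
jg again: taken
after sub ebx, 11: ebx=(-37)-11=-48
after sub esi, 1: esi=2-1=1
cmp esi, 1  (cmp 1,1)
jg again: not taken
halt.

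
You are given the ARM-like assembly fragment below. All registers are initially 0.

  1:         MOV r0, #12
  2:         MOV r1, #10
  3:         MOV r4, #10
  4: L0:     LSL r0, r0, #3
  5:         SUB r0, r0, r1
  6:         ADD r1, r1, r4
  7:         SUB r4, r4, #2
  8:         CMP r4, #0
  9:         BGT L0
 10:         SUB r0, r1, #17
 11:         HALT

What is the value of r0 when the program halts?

23

r0=12
r1=10
r4=10
r0=12<<3=96
r0=96-10=86
r1=10+10=20
r4=10-2=8
CMP r4, #0  (cmp 8,0)
BGT L0: taken
r0=86<<3=688
r0=688-20=668
r1=20+8=28
r4=8-2=6
CMP r4, #0  (cmp 6,0)
BGT L0: taken
r0=668<<3=5344
r0=5344-28=5316
r1=28+6=34
r4=6-2=4
CMP r4, #0  (cmp 4,0)
BGT L0: taken
r0=5316<<3=42528
r0=42528-34=42494
r1=34+4=38
r4=4-2=2
CMP r4, #0  (cmp 2,0)
BGT L0: taken
r0=42494<<3=339952
r0=339952-38=339914
r1=38+2=40
r4=2-2=0
CMP r4, #0  (cmp 0,0)
BGT L0: not taken
r0=40-17=23
halt.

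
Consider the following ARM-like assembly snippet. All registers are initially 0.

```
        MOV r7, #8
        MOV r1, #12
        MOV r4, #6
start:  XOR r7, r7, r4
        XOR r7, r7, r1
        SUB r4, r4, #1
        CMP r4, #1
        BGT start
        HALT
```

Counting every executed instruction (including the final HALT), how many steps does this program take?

29

r7=8
r1=12
r4=6
r7=8^6=14
r7=14^12=2
r4=6-1=5
CMP r4, #1  (cmp 5,1)
BGT start: taken
r7=2^5=7
r7=7^12=11
r4=5-1=4
CMP r4, #1  (cmp 4,1)
BGT start: taken
r7=11^4=15
r7=15^12=3
r4=4-1=3
CMP r4, #1  (cmp 3,1)
BGT start: taken
r7=3^3=0
r7=0^12=12
r4=3-1=2
CMP r4, #1  (cmp 2,1)
BGT start: taken
r7=12^2=14
r7=14^12=2
r4=2-1=1
CMP r4, #1  (cmp 1,1)
BGT start: not taken
halt.
Total executed instructions: 29.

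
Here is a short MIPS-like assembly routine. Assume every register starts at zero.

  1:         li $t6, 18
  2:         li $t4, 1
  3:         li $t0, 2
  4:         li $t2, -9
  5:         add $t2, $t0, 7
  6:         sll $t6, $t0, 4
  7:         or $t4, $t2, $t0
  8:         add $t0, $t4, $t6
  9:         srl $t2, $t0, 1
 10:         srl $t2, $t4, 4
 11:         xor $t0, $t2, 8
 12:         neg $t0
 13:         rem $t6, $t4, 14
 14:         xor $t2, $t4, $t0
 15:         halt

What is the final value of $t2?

-13

after li $t6, 18: $t6=18
after li $t4, 1: $t4=1
after li $t0, 2: $t0=2
after li $t2, -9: $t2=-9
after add $t2, $t0, 7: $t2=2+7=9
after sll $t6, $t0, 4: $t6=2<<4=32
after or $t4, $t2, $t0: $t4=9|2=11
after add $t0, $t4, $t6: $t0=11+32=43
after srl $t2, $t0, 1: $t2=43>>1=21
after srl $t2, $t4, 4: $t2=11>>4=0
after xor $t0, $t2, 8: $t0=0^8=8
after neg $t0: $t0=-(8)=-8
after rem $t6, $t4, 14: $t6=11%14=11
after xor $t2, $t4, $t0: $t2=11^(-8)=-13
halt.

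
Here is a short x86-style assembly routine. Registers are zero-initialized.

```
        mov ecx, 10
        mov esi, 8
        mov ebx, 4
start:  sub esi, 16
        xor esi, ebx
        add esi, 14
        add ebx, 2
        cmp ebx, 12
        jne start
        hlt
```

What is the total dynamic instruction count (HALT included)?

ecx=10
esi=8
ebx=4
esi=8-16=-8
esi=(-8)^4=-4
esi=(-4)+14=10
ebx=4+2=6
cmp ebx, 12  (cmp 6,12)
jne start: taken
esi=10-16=-6
esi=(-6)^6=-4
esi=(-4)+14=10
ebx=6+2=8
cmp ebx, 12  (cmp 8,12)
jne start: taken
esi=10-16=-6
esi=(-6)^8=-14
esi=(-14)+14=0
ebx=8+2=10
cmp ebx, 12  (cmp 10,12)
jne start: taken
esi=0-16=-16
esi=(-16)^10=-6
esi=(-6)+14=8
ebx=10+2=12
cmp ebx, 12  (cmp 12,12)
jne start: not taken
halt.
Total executed instructions: 28.

28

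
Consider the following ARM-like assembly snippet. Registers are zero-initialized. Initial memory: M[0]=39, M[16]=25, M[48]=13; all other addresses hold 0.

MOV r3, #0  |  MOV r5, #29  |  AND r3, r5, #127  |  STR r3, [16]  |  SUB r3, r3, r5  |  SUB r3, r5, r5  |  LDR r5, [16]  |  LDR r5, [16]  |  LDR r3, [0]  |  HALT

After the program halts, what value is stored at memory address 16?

r3=0
r5=29
r3=29&127=29
STR r3, [16] → M[16]=29
r3=29-29=0
r3=29-29=0
r5=M[16]=29
r5=M[16]=29
r3=M[0]=39
halt.

29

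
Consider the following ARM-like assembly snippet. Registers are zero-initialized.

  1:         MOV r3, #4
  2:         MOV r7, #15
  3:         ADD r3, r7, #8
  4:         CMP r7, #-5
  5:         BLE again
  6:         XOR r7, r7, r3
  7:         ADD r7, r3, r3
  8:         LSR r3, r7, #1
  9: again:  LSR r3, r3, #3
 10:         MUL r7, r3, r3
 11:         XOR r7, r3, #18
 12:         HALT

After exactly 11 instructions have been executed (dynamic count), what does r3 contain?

2

after MOV r3, #4: r3=4
after MOV r7, #15: r7=15
after ADD r3, r7, #8: r3=15+8=23
CMP r7, #-5  (cmp 15,-5)
BLE again: not taken
after XOR r7, r7, r3: r7=15^23=24
after ADD r7, r3, r3: r7=23+23=46
after LSR r3, r7, #1: r3=46>>1=23
after LSR r3, r3, #3: r3=23>>3=2
after MUL r7, r3, r3: r7=2*2=4
after XOR r7, r3, #18: r7=2^18=16
After step 11: r3 = 2.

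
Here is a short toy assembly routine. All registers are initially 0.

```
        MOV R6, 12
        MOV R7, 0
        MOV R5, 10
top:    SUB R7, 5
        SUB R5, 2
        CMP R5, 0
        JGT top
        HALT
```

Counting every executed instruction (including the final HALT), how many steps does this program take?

MOV R6, 12 → R6=12
MOV R7, 0 → R7=0
MOV R5, 10 → R5=10
SUB R7, 5 → R7=0-5=-5
SUB R5, 2 → R5=10-2=8
CMP R5, 0  (cmp 8,0)
JGT top: taken
SUB R7, 5 → R7=(-5)-5=-10
SUB R5, 2 → R5=8-2=6
CMP R5, 0  (cmp 6,0)
JGT top: taken
SUB R7, 5 → R7=(-10)-5=-15
SUB R5, 2 → R5=6-2=4
CMP R5, 0  (cmp 4,0)
JGT top: taken
SUB R7, 5 → R7=(-15)-5=-20
SUB R5, 2 → R5=4-2=2
CMP R5, 0  (cmp 2,0)
JGT top: taken
SUB R7, 5 → R7=(-20)-5=-25
SUB R5, 2 → R5=2-2=0
CMP R5, 0  (cmp 0,0)
JGT top: not taken
halt.
Total executed instructions: 24.

24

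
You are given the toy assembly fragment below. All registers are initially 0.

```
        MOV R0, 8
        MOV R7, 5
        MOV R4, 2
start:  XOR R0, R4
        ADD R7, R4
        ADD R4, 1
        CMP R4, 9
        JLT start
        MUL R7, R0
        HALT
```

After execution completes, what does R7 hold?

40

R0=8
R7=5
R4=2
R0=8^2=10
R7=5+2=7
R4=2+1=3
CMP R4, 9  (cmp 3,9)
JLT start: taken
R0=10^3=9
R7=7+3=10
R4=3+1=4
CMP R4, 9  (cmp 4,9)
JLT start: taken
R0=9^4=13
R7=10+4=14
R4=4+1=5
CMP R4, 9  (cmp 5,9)
JLT start: taken
R0=13^5=8
R7=14+5=19
R4=5+1=6
CMP R4, 9  (cmp 6,9)
JLT start: taken
R0=8^6=14
R7=19+6=25
R4=6+1=7
CMP R4, 9  (cmp 7,9)
JLT start: taken
R0=14^7=9
R7=25+7=32
R4=7+1=8
CMP R4, 9  (cmp 8,9)
JLT start: taken
R0=9^8=1
R7=32+8=40
R4=8+1=9
CMP R4, 9  (cmp 9,9)
JLT start: not taken
R7=40*1=40
halt.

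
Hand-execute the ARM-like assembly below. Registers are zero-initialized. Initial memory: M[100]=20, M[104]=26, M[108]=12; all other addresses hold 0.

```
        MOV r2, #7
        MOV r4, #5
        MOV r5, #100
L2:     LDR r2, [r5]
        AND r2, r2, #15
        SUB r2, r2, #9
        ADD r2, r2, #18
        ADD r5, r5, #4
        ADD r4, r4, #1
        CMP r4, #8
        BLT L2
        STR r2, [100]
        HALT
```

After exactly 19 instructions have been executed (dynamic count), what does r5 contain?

MOV r2, #7 → r2=7
MOV r4, #5 → r4=5
MOV r5, #100 → r5=100
LDR r2, [r5] → r2=M[100]=20
AND r2, r2, #15 → r2=20&15=4
SUB r2, r2, #9 → r2=4-9=-5
ADD r2, r2, #18 → r2=(-5)+18=13
ADD r5, r5, #4 → r5=100+4=104
ADD r4, r4, #1 → r4=5+1=6
CMP r4, #8  (cmp 6,8)
BLT L2: taken
LDR r2, [r5] → r2=M[104]=26
AND r2, r2, #15 → r2=26&15=10
SUB r2, r2, #9 → r2=10-9=1
ADD r2, r2, #18 → r2=1+18=19
ADD r5, r5, #4 → r5=104+4=108
ADD r4, r4, #1 → r4=6+1=7
CMP r4, #8  (cmp 7,8)
BLT L2: taken
After step 19: r5 = 108.

108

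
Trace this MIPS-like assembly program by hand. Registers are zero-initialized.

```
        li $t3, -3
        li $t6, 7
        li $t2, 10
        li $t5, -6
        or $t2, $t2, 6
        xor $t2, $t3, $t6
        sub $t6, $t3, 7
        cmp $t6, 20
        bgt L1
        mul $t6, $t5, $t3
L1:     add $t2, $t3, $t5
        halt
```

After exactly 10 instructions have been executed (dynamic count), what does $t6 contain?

$t3=-3
$t6=7
$t2=10
$t5=-6
$t2=10|6=14
$t2=(-3)^7=-6
$t6=(-3)-7=-10
cmp $t6, 20  (cmp -10,20)
bgt L1: not taken
$t6=(-6)*(-3)=18
After step 10: $t6 = 18.

18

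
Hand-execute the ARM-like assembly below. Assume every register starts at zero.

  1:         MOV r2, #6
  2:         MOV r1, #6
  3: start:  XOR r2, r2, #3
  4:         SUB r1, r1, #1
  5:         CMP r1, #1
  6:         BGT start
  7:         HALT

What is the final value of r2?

5

r2=6
r1=6
r2=6^3=5
r1=6-1=5
CMP r1, #1  (cmp 5,1)
BGT start: taken
r2=5^3=6
r1=5-1=4
CMP r1, #1  (cmp 4,1)
BGT start: taken
r2=6^3=5
r1=4-1=3
CMP r1, #1  (cmp 3,1)
BGT start: taken
r2=5^3=6
r1=3-1=2
CMP r1, #1  (cmp 2,1)
BGT start: taken
r2=6^3=5
r1=2-1=1
CMP r1, #1  (cmp 1,1)
BGT start: not taken
halt.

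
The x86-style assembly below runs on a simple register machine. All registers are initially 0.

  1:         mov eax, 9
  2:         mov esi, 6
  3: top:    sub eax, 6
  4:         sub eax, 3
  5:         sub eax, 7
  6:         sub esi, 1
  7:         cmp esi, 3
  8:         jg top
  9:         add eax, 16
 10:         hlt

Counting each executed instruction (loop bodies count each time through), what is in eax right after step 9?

eax=9
esi=6
eax=9-6=3
eax=3-3=0
eax=0-7=-7
esi=6-1=5
cmp esi, 3  (cmp 5,3)
jg top: taken
eax=(-7)-6=-13
After step 9: eax = -13.

-13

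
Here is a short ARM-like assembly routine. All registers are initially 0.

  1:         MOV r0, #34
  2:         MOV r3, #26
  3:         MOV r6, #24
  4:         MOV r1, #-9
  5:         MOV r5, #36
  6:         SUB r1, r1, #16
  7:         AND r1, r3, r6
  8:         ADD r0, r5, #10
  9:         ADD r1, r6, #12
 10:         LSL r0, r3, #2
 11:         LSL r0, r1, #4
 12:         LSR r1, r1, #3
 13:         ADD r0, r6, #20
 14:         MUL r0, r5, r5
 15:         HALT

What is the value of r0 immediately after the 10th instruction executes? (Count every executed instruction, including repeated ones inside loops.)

104

after MOV r0, #34: r0=34
after MOV r3, #26: r3=26
after MOV r6, #24: r6=24
after MOV r1, #-9: r1=-9
after MOV r5, #36: r5=36
after SUB r1, r1, #16: r1=(-9)-16=-25
after AND r1, r3, r6: r1=26&24=24
after ADD r0, r5, #10: r0=36+10=46
after ADD r1, r6, #12: r1=24+12=36
after LSL r0, r3, #2: r0=26<<2=104
After step 10: r0 = 104.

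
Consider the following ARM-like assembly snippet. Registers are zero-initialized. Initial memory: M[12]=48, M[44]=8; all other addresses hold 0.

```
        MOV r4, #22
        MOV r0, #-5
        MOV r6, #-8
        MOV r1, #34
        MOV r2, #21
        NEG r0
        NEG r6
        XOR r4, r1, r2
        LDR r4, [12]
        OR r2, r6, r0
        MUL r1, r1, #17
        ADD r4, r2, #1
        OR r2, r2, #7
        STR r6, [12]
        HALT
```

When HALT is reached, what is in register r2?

15

after MOV r4, #22: r4=22
after MOV r0, #-5: r0=-5
after MOV r6, #-8: r6=-8
after MOV r1, #34: r1=34
after MOV r2, #21: r2=21
after NEG r0: r0=-(-5)=5
after NEG r6: r6=-(-8)=8
after XOR r4, r1, r2: r4=34^21=55
after LDR r4, [12]: r4=M[12]=48
after OR r2, r6, r0: r2=8|5=13
after MUL r1, r1, #17: r1=34*17=578
after ADD r4, r2, #1: r4=13+1=14
after OR r2, r2, #7: r2=13|7=15
STR r6, [12] → M[12]=8
halt.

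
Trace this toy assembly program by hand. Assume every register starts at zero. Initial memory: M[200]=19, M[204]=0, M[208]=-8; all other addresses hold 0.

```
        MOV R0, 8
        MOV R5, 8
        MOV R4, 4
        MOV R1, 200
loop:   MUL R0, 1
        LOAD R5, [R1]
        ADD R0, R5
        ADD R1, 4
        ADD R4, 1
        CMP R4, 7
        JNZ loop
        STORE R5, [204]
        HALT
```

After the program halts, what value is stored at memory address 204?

MOV R0, 8 → R0=8
MOV R5, 8 → R5=8
MOV R4, 4 → R4=4
MOV R1, 200 → R1=200
MUL R0, 1 → R0=8*1=8
LOAD R5, [R1] → R5=M[200]=19
ADD R0, R5 → R0=8+19=27
ADD R1, 4 → R1=200+4=204
ADD R4, 1 → R4=4+1=5
CMP R4, 7  (cmp 5,7)
JNZ loop: taken
MUL R0, 1 → R0=27*1=27
LOAD R5, [R1] → R5=M[204]=0
ADD R0, R5 → R0=27+0=27
ADD R1, 4 → R1=204+4=208
ADD R4, 1 → R4=5+1=6
CMP R4, 7  (cmp 6,7)
JNZ loop: taken
MUL R0, 1 → R0=27*1=27
LOAD R5, [R1] → R5=M[208]=-8
ADD R0, R5 → R0=27+(-8)=19
ADD R1, 4 → R1=208+4=212
ADD R4, 1 → R4=6+1=7
CMP R4, 7  (cmp 7,7)
JNZ loop: not taken
STORE R5, [204] → M[204]=-8
halt.

-8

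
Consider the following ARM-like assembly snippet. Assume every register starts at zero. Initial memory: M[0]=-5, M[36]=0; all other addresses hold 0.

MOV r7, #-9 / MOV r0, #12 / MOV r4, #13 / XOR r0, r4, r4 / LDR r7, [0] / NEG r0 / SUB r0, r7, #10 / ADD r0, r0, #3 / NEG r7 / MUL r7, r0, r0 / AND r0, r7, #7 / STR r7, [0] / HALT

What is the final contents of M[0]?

r7=-9
r0=12
r4=13
r0=13^13=0
r7=M[0]=-5
r0=-(0)=0
r0=(-5)-10=-15
r0=(-15)+3=-12
r7=-(-5)=5
r7=(-12)*(-12)=144
r0=144&7=0
STR r7, [0] → M[0]=144
halt.

144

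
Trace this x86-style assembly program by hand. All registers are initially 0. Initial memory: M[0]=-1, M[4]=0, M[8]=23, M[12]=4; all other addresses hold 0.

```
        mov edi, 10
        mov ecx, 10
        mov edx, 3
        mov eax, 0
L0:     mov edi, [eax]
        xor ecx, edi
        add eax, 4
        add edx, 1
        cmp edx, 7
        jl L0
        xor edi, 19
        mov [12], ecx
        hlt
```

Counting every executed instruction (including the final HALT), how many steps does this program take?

31

after mov edi, 10: edi=10
after mov ecx, 10: ecx=10
after mov edx, 3: edx=3
after mov eax, 0: eax=0
after mov edi, [eax]: edi=M[0]=-1
after xor ecx, edi: ecx=10^(-1)=-11
after add eax, 4: eax=0+4=4
after add edx, 1: edx=3+1=4
cmp edx, 7  (cmp 4,7)
jl L0: taken
after mov edi, [eax]: edi=M[4]=0
after xor ecx, edi: ecx=(-11)^0=-11
after add eax, 4: eax=4+4=8
after add edx, 1: edx=4+1=5
cmp edx, 7  (cmp 5,7)
jl L0: taken
after mov edi, [eax]: edi=M[8]=23
after xor ecx, edi: ecx=(-11)^23=-30
after add eax, 4: eax=8+4=12
after add edx, 1: edx=5+1=6
cmp edx, 7  (cmp 6,7)
jl L0: taken
after mov edi, [eax]: edi=M[12]=4
after xor ecx, edi: ecx=(-30)^4=-26
after add eax, 4: eax=12+4=16
after add edx, 1: edx=6+1=7
cmp edx, 7  (cmp 7,7)
jl L0: not taken
after xor edi, 19: edi=4^19=23
mov [12], ecx → M[12]=-26
halt.
Total executed instructions: 31.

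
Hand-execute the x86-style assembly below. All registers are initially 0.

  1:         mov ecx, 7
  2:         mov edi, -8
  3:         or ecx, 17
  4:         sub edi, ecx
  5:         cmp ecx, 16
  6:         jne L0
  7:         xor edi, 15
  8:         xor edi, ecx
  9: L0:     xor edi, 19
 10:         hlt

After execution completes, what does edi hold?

mov ecx, 7 → ecx=7
mov edi, -8 → edi=-8
or ecx, 17 → ecx=7|17=23
sub edi, ecx → edi=(-8)-23=-31
cmp ecx, 16  (cmp 23,16)
jne L0: taken
xor edi, 19 → edi=(-31)^19=-14
halt.

-14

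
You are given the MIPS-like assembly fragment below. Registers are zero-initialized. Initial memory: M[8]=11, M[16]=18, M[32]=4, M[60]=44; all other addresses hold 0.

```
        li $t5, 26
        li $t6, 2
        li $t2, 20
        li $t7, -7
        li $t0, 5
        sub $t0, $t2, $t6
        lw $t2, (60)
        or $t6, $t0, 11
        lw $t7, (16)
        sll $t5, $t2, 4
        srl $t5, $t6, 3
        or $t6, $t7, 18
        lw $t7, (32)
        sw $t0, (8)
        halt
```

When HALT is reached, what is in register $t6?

18

after li $t5, 26: $t5=26
after li $t6, 2: $t6=2
after li $t2, 20: $t2=20
after li $t7, -7: $t7=-7
after li $t0, 5: $t0=5
after sub $t0, $t2, $t6: $t0=20-2=18
after lw $t2, (60): $t2=M[60]=44
after or $t6, $t0, 11: $t6=18|11=27
after lw $t7, (16): $t7=M[16]=18
after sll $t5, $t2, 4: $t5=44<<4=704
after srl $t5, $t6, 3: $t5=27>>3=3
after or $t6, $t7, 18: $t6=18|18=18
after lw $t7, (32): $t7=M[32]=4
sw $t0, (8) → M[8]=18
halt.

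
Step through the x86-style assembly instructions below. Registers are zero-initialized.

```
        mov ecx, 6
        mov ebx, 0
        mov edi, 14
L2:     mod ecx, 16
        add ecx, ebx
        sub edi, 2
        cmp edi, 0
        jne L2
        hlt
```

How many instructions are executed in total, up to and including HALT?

39

ecx=6
ebx=0
edi=14
ecx=6%16=6
ecx=6+0=6
edi=14-2=12
cmp edi, 0  (cmp 12,0)
jne L2: taken
ecx=6%16=6
ecx=6+0=6
edi=12-2=10
cmp edi, 0  (cmp 10,0)
jne L2: taken
ecx=6%16=6
ecx=6+0=6
edi=10-2=8
cmp edi, 0  (cmp 8,0)
jne L2: taken
ecx=6%16=6
ecx=6+0=6
edi=8-2=6
cmp edi, 0  (cmp 6,0)
jne L2: taken
ecx=6%16=6
ecx=6+0=6
edi=6-2=4
cmp edi, 0  (cmp 4,0)
jne L2: taken
ecx=6%16=6
ecx=6+0=6
edi=4-2=2
cmp edi, 0  (cmp 2,0)
jne L2: taken
ecx=6%16=6
ecx=6+0=6
edi=2-2=0
cmp edi, 0  (cmp 0,0)
jne L2: not taken
halt.
Total executed instructions: 39.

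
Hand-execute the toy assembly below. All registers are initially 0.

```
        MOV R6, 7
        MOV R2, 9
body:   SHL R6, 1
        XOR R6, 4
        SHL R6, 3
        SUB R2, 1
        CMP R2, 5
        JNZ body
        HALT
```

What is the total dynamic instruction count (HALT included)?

R6=7
R2=9
R6=7<<1=14
R6=14^4=10
R6=10<<3=80
R2=9-1=8
CMP R2, 5  (cmp 8,5)
JNZ body: taken
R6=80<<1=160
R6=160^4=164
R6=164<<3=1312
R2=8-1=7
CMP R2, 5  (cmp 7,5)
JNZ body: taken
R6=1312<<1=2624
R6=2624^4=2628
R6=2628<<3=21024
R2=7-1=6
CMP R2, 5  (cmp 6,5)
JNZ body: taken
R6=21024<<1=42048
R6=42048^4=42052
R6=42052<<3=336416
R2=6-1=5
CMP R2, 5  (cmp 5,5)
JNZ body: not taken
halt.
Total executed instructions: 27.

27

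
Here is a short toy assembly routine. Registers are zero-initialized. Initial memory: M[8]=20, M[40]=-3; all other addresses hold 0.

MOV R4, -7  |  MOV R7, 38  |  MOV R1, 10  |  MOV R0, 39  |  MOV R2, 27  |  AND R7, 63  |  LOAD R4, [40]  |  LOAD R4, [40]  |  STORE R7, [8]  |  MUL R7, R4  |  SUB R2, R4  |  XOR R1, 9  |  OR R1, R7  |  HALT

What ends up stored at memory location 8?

38

MOV R4, -7 → R4=-7
MOV R7, 38 → R7=38
MOV R1, 10 → R1=10
MOV R0, 39 → R0=39
MOV R2, 27 → R2=27
AND R7, 63 → R7=38&63=38
LOAD R4, [40] → R4=M[40]=-3
LOAD R4, [40] → R4=M[40]=-3
STORE R7, [8] → M[8]=38
MUL R7, R4 → R7=38*(-3)=-114
SUB R2, R4 → R2=27-(-3)=30
XOR R1, 9 → R1=10^9=3
OR R1, R7 → R1=3|(-114)=-113
halt.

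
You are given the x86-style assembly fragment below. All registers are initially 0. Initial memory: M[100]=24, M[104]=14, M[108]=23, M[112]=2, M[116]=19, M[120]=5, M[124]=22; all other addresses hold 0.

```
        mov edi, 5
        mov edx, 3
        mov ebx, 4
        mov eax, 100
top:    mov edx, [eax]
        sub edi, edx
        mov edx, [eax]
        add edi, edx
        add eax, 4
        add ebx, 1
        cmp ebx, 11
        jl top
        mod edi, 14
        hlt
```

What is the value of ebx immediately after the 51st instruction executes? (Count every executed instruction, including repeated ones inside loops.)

mov edi, 5 → edi=5
mov edx, 3 → edx=3
mov ebx, 4 → ebx=4
mov eax, 100 → eax=100
mov edx, [eax] → edx=M[100]=24
sub edi, edx → edi=5-24=-19
mov edx, [eax] → edx=M[100]=24
add edi, edx → edi=(-19)+24=5
add eax, 4 → eax=100+4=104
add ebx, 1 → ebx=4+1=5
cmp ebx, 11  (cmp 5,11)
jl top: taken
mov edx, [eax] → edx=M[104]=14
sub edi, edx → edi=5-14=-9
mov edx, [eax] → edx=M[104]=14
add edi, edx → edi=(-9)+14=5
add eax, 4 → eax=104+4=108
add ebx, 1 → ebx=5+1=6
cmp ebx, 11  (cmp 6,11)
jl top: taken
mov edx, [eax] → edx=M[108]=23
sub edi, edx → edi=5-23=-18
mov edx, [eax] → edx=M[108]=23
add edi, edx → edi=(-18)+23=5
add eax, 4 → eax=108+4=112
add ebx, 1 → ebx=6+1=7
cmp ebx, 11  (cmp 7,11)
jl top: taken
mov edx, [eax] → edx=M[112]=2
sub edi, edx → edi=5-2=3
mov edx, [eax] → edx=M[112]=2
add edi, edx → edi=3+2=5
add eax, 4 → eax=112+4=116
add ebx, 1 → ebx=7+1=8
cmp ebx, 11  (cmp 8,11)
jl top: taken
mov edx, [eax] → edx=M[116]=19
sub edi, edx → edi=5-19=-14
mov edx, [eax] → edx=M[116]=19
add edi, edx → edi=(-14)+19=5
add eax, 4 → eax=116+4=120
add ebx, 1 → ebx=8+1=9
cmp ebx, 11  (cmp 9,11)
jl top: taken
mov edx, [eax] → edx=M[120]=5
sub edi, edx → edi=5-5=0
mov edx, [eax] → edx=M[120]=5
add edi, edx → edi=0+5=5
add eax, 4 → eax=120+4=124
add ebx, 1 → ebx=9+1=10
cmp ebx, 11  (cmp 10,11)
After step 51: ebx = 10.

10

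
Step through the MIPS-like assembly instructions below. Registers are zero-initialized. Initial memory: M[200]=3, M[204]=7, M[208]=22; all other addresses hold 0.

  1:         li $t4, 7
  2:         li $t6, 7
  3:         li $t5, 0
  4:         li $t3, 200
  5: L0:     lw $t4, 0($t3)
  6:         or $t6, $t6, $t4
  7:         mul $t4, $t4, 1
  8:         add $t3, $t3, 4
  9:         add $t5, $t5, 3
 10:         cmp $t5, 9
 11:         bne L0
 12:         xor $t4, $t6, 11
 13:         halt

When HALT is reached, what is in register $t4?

28

$t4=7
$t6=7
$t5=0
$t3=200
$t4=M[200]=3
$t6=7|3=7
$t4=3*1=3
$t3=200+4=204
$t5=0+3=3
cmp $t5, 9  (cmp 3,9)
bne L0: taken
$t4=M[204]=7
$t6=7|7=7
$t4=7*1=7
$t3=204+4=208
$t5=3+3=6
cmp $t5, 9  (cmp 6,9)
bne L0: taken
$t4=M[208]=22
$t6=7|22=23
$t4=22*1=22
$t3=208+4=212
$t5=6+3=9
cmp $t5, 9  (cmp 9,9)
bne L0: not taken
$t4=23^11=28
halt.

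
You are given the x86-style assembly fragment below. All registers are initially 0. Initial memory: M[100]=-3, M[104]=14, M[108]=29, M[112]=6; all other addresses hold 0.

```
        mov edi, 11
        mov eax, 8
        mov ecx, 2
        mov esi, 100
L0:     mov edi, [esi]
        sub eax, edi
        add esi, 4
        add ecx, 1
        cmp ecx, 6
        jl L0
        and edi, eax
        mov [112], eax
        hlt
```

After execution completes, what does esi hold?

mov edi, 11 → edi=11
mov eax, 8 → eax=8
mov ecx, 2 → ecx=2
mov esi, 100 → esi=100
mov edi, [esi] → edi=M[100]=-3
sub eax, edi → eax=8-(-3)=11
add esi, 4 → esi=100+4=104
add ecx, 1 → ecx=2+1=3
cmp ecx, 6  (cmp 3,6)
jl L0: taken
mov edi, [esi] → edi=M[104]=14
sub eax, edi → eax=11-14=-3
add esi, 4 → esi=104+4=108
add ecx, 1 → ecx=3+1=4
cmp ecx, 6  (cmp 4,6)
jl L0: taken
mov edi, [esi] → edi=M[108]=29
sub eax, edi → eax=(-3)-29=-32
add esi, 4 → esi=108+4=112
add ecx, 1 → ecx=4+1=5
cmp ecx, 6  (cmp 5,6)
jl L0: taken
mov edi, [esi] → edi=M[112]=6
sub eax, edi → eax=(-32)-6=-38
add esi, 4 → esi=112+4=116
add ecx, 1 → ecx=5+1=6
cmp ecx, 6  (cmp 6,6)
jl L0: not taken
and edi, eax → edi=6&(-38)=2
mov [112], eax → M[112]=-38
halt.

116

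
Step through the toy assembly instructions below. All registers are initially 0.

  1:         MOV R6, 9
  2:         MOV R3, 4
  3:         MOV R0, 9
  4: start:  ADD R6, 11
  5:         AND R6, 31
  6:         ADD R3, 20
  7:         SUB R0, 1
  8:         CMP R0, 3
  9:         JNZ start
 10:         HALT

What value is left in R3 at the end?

124

MOV R6, 9 → R6=9
MOV R3, 4 → R3=4
MOV R0, 9 → R0=9
ADD R6, 11 → R6=9+11=20
AND R6, 31 → R6=20&31=20
ADD R3, 20 → R3=4+20=24
SUB R0, 1 → R0=9-1=8
CMP R0, 3  (cmp 8,3)
JNZ start: taken
ADD R6, 11 → R6=20+11=31
AND R6, 31 → R6=31&31=31
ADD R3, 20 → R3=24+20=44
SUB R0, 1 → R0=8-1=7
CMP R0, 3  (cmp 7,3)
JNZ start: taken
ADD R6, 11 → R6=31+11=42
AND R6, 31 → R6=42&31=10
ADD R3, 20 → R3=44+20=64
SUB R0, 1 → R0=7-1=6
CMP R0, 3  (cmp 6,3)
JNZ start: taken
ADD R6, 11 → R6=10+11=21
AND R6, 31 → R6=21&31=21
ADD R3, 20 → R3=64+20=84
SUB R0, 1 → R0=6-1=5
CMP R0, 3  (cmp 5,3)
JNZ start: taken
ADD R6, 11 → R6=21+11=32
AND R6, 31 → R6=32&31=0
ADD R3, 20 → R3=84+20=104
SUB R0, 1 → R0=5-1=4
CMP R0, 3  (cmp 4,3)
JNZ start: taken
ADD R6, 11 → R6=0+11=11
AND R6, 31 → R6=11&31=11
ADD R3, 20 → R3=104+20=124
SUB R0, 1 → R0=4-1=3
CMP R0, 3  (cmp 3,3)
JNZ start: not taken
halt.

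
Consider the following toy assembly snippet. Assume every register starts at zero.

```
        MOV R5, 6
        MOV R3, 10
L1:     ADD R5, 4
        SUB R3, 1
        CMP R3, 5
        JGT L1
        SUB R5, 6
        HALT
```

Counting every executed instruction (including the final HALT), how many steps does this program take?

24

after MOV R5, 6: R5=6
after MOV R3, 10: R3=10
after ADD R5, 4: R5=6+4=10
after SUB R3, 1: R3=10-1=9
CMP R3, 5  (cmp 9,5)
JGT L1: taken
after ADD R5, 4: R5=10+4=14
after SUB R3, 1: R3=9-1=8
CMP R3, 5  (cmp 8,5)
JGT L1: taken
after ADD R5, 4: R5=14+4=18
after SUB R3, 1: R3=8-1=7
CMP R3, 5  (cmp 7,5)
JGT L1: taken
after ADD R5, 4: R5=18+4=22
after SUB R3, 1: R3=7-1=6
CMP R3, 5  (cmp 6,5)
JGT L1: taken
after ADD R5, 4: R5=22+4=26
after SUB R3, 1: R3=6-1=5
CMP R3, 5  (cmp 5,5)
JGT L1: not taken
after SUB R5, 6: R5=26-6=20
halt.
Total executed instructions: 24.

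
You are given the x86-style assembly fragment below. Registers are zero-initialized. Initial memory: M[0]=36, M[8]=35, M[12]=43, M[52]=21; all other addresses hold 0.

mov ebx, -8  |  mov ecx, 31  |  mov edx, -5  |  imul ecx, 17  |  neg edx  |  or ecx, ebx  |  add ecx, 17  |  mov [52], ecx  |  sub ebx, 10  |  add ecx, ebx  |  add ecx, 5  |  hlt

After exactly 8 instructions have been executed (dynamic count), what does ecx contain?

16

mov ebx, -8 → ebx=-8
mov ecx, 31 → ecx=31
mov edx, -5 → edx=-5
imul ecx, 17 → ecx=31*17=527
neg edx → edx=-(-5)=5
or ecx, ebx → ecx=527|(-8)=-1
add ecx, 17 → ecx=(-1)+17=16
mov [52], ecx → M[52]=16
After step 8: ecx = 16.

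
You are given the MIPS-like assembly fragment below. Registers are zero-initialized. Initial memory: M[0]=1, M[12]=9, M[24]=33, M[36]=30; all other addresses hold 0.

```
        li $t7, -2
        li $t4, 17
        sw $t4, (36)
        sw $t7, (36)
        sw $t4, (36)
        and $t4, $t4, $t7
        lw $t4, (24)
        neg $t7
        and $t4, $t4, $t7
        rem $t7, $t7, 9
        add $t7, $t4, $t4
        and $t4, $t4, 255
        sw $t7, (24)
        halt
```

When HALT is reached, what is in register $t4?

li $t7, -2 → $t7=-2
li $t4, 17 → $t4=17
sw $t4, (36) → M[36]=17
sw $t7, (36) → M[36]=-2
sw $t4, (36) → M[36]=17
and $t4, $t4, $t7 → $t4=17&(-2)=16
lw $t4, (24) → $t4=M[24]=33
neg $t7 → $t7=-(-2)=2
and $t4, $t4, $t7 → $t4=33&2=0
rem $t7, $t7, 9 → $t7=2%9=2
add $t7, $t4, $t4 → $t7=0+0=0
and $t4, $t4, 255 → $t4=0&255=0
sw $t7, (24) → M[24]=0
halt.

0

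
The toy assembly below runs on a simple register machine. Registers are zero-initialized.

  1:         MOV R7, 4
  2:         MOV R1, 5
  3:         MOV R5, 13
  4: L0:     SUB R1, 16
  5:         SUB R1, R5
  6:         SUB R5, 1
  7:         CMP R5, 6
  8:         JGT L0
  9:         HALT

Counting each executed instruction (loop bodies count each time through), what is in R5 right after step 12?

MOV R7, 4 → R7=4
MOV R1, 5 → R1=5
MOV R5, 13 → R5=13
SUB R1, 16 → R1=5-16=-11
SUB R1, R5 → R1=(-11)-13=-24
SUB R5, 1 → R5=13-1=12
CMP R5, 6  (cmp 12,6)
JGT L0: taken
SUB R1, 16 → R1=(-24)-16=-40
SUB R1, R5 → R1=(-40)-12=-52
SUB R5, 1 → R5=12-1=11
CMP R5, 6  (cmp 11,6)
After step 12: R5 = 11.

11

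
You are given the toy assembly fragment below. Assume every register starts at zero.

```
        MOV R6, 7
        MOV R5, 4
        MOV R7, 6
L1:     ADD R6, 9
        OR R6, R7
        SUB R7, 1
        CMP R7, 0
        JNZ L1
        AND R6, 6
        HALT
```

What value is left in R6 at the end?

after MOV R6, 7: R6=7
after MOV R5, 4: R5=4
after MOV R7, 6: R7=6
after ADD R6, 9: R6=7+9=16
after OR R6, R7: R6=16|6=22
after SUB R7, 1: R7=6-1=5
CMP R7, 0  (cmp 5,0)
JNZ L1: taken
after ADD R6, 9: R6=22+9=31
after OR R6, R7: R6=31|5=31
after SUB R7, 1: R7=5-1=4
CMP R7, 0  (cmp 4,0)
JNZ L1: taken
after ADD R6, 9: R6=31+9=40
after OR R6, R7: R6=40|4=44
after SUB R7, 1: R7=4-1=3
CMP R7, 0  (cmp 3,0)
JNZ L1: taken
after ADD R6, 9: R6=44+9=53
after OR R6, R7: R6=53|3=55
after SUB R7, 1: R7=3-1=2
CMP R7, 0  (cmp 2,0)
JNZ L1: taken
after ADD R6, 9: R6=55+9=64
after OR R6, R7: R6=64|2=66
after SUB R7, 1: R7=2-1=1
CMP R7, 0  (cmp 1,0)
JNZ L1: taken
after ADD R6, 9: R6=66+9=75
after OR R6, R7: R6=75|1=75
after SUB R7, 1: R7=1-1=0
CMP R7, 0  (cmp 0,0)
JNZ L1: not taken
after AND R6, 6: R6=75&6=2
halt.

2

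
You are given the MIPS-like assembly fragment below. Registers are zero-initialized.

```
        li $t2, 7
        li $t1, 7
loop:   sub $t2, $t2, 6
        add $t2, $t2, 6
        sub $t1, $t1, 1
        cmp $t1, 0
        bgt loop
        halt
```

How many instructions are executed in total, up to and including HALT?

$t2=7
$t1=7
$t2=7-6=1
$t2=1+6=7
$t1=7-1=6
cmp $t1, 0  (cmp 6,0)
bgt loop: taken
$t2=7-6=1
$t2=1+6=7
$t1=6-1=5
cmp $t1, 0  (cmp 5,0)
bgt loop: taken
$t2=7-6=1
$t2=1+6=7
$t1=5-1=4
cmp $t1, 0  (cmp 4,0)
bgt loop: taken
$t2=7-6=1
$t2=1+6=7
$t1=4-1=3
cmp $t1, 0  (cmp 3,0)
bgt loop: taken
$t2=7-6=1
$t2=1+6=7
$t1=3-1=2
cmp $t1, 0  (cmp 2,0)
bgt loop: taken
$t2=7-6=1
$t2=1+6=7
$t1=2-1=1
cmp $t1, 0  (cmp 1,0)
bgt loop: taken
$t2=7-6=1
$t2=1+6=7
$t1=1-1=0
cmp $t1, 0  (cmp 0,0)
bgt loop: not taken
halt.
Total executed instructions: 38.

38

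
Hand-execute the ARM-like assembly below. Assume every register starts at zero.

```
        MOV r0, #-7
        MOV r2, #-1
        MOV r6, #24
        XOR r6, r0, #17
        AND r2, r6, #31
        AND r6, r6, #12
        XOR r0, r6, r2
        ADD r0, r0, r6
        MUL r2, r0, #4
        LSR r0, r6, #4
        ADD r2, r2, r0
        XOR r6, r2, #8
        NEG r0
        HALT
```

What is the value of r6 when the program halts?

after MOV r0, #-7: r0=-7
after MOV r2, #-1: r2=-1
after MOV r6, #24: r6=24
after XOR r6, r0, #17: r6=(-7)^17=-24
after AND r2, r6, #31: r2=(-24)&31=8
after AND r6, r6, #12: r6=(-24)&12=8
after XOR r0, r6, r2: r0=8^8=0
after ADD r0, r0, r6: r0=0+8=8
after MUL r2, r0, #4: r2=8*4=32
after LSR r0, r6, #4: r0=8>>4=0
after ADD r2, r2, r0: r2=32+0=32
after XOR r6, r2, #8: r6=32^8=40
after NEG r0: r0=-(0)=0
halt.

40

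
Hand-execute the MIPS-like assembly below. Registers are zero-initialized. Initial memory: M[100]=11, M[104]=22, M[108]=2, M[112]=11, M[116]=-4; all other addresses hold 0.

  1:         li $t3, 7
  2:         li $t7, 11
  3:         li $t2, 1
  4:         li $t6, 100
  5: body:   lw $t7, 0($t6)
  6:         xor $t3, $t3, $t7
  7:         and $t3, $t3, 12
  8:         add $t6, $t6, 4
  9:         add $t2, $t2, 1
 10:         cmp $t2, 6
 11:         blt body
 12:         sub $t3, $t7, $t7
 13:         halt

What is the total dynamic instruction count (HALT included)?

$t3=7
$t7=11
$t2=1
$t6=100
$t7=M[100]=11
$t3=7^11=12
$t3=12&12=12
$t6=100+4=104
$t2=1+1=2
cmp $t2, 6  (cmp 2,6)
blt body: taken
$t7=M[104]=22
$t3=12^22=26
$t3=26&12=8
$t6=104+4=108
$t2=2+1=3
cmp $t2, 6  (cmp 3,6)
blt body: taken
$t7=M[108]=2
$t3=8^2=10
$t3=10&12=8
$t6=108+4=112
$t2=3+1=4
cmp $t2, 6  (cmp 4,6)
blt body: taken
$t7=M[112]=11
$t3=8^11=3
$t3=3&12=0
$t6=112+4=116
$t2=4+1=5
cmp $t2, 6  (cmp 5,6)
blt body: taken
$t7=M[116]=-4
$t3=0^(-4)=-4
$t3=(-4)&12=12
$t6=116+4=120
$t2=5+1=6
cmp $t2, 6  (cmp 6,6)
blt body: not taken
$t3=(-4)-(-4)=0
halt.
Total executed instructions: 41.

41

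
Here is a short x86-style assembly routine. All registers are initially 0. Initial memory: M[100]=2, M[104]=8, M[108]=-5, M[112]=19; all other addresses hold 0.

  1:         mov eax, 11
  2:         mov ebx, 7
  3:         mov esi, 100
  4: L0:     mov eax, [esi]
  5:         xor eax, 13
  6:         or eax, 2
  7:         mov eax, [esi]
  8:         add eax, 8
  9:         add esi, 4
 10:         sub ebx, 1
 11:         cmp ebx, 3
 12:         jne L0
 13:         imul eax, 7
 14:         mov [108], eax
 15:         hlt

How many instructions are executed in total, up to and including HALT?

after mov eax, 11: eax=11
after mov ebx, 7: ebx=7
after mov esi, 100: esi=100
after mov eax, [esi]: eax=M[100]=2
after xor eax, 13: eax=2^13=15
after or eax, 2: eax=15|2=15
after mov eax, [esi]: eax=M[100]=2
after add eax, 8: eax=2+8=10
after add esi, 4: esi=100+4=104
after sub ebx, 1: ebx=7-1=6
cmp ebx, 3  (cmp 6,3)
jne L0: taken
after mov eax, [esi]: eax=M[104]=8
after xor eax, 13: eax=8^13=5
after or eax, 2: eax=5|2=7
after mov eax, [esi]: eax=M[104]=8
after add eax, 8: eax=8+8=16
after add esi, 4: esi=104+4=108
after sub ebx, 1: ebx=6-1=5
cmp ebx, 3  (cmp 5,3)
jne L0: taken
after mov eax, [esi]: eax=M[108]=-5
after xor eax, 13: eax=(-5)^13=-10
after or eax, 2: eax=(-10)|2=-10
after mov eax, [esi]: eax=M[108]=-5
after add eax, 8: eax=(-5)+8=3
after add esi, 4: esi=108+4=112
after sub ebx, 1: ebx=5-1=4
cmp ebx, 3  (cmp 4,3)
jne L0: taken
after mov eax, [esi]: eax=M[112]=19
after xor eax, 13: eax=19^13=30
after or eax, 2: eax=30|2=30
after mov eax, [esi]: eax=M[112]=19
after add eax, 8: eax=19+8=27
after add esi, 4: esi=112+4=116
after sub ebx, 1: ebx=4-1=3
cmp ebx, 3  (cmp 3,3)
jne L0: not taken
after imul eax, 7: eax=27*7=189
mov [108], eax → M[108]=189
halt.
Total executed instructions: 42.

42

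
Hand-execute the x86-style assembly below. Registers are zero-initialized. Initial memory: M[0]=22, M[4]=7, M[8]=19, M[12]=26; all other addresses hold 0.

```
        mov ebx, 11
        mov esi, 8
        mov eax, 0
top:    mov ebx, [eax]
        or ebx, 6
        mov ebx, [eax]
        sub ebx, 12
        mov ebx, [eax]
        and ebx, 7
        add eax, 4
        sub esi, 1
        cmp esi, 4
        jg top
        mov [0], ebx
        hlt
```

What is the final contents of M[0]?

after mov ebx, 11: ebx=11
after mov esi, 8: esi=8
after mov eax, 0: eax=0
after mov ebx, [eax]: ebx=M[0]=22
after or ebx, 6: ebx=22|6=22
after mov ebx, [eax]: ebx=M[0]=22
after sub ebx, 12: ebx=22-12=10
after mov ebx, [eax]: ebx=M[0]=22
after and ebx, 7: ebx=22&7=6
after add eax, 4: eax=0+4=4
after sub esi, 1: esi=8-1=7
cmp esi, 4  (cmp 7,4)
jg top: taken
after mov ebx, [eax]: ebx=M[4]=7
after or ebx, 6: ebx=7|6=7
after mov ebx, [eax]: ebx=M[4]=7
after sub ebx, 12: ebx=7-12=-5
after mov ebx, [eax]: ebx=M[4]=7
after and ebx, 7: ebx=7&7=7
after add eax, 4: eax=4+4=8
after sub esi, 1: esi=7-1=6
cmp esi, 4  (cmp 6,4)
jg top: taken
after mov ebx, [eax]: ebx=M[8]=19
after or ebx, 6: ebx=19|6=23
after mov ebx, [eax]: ebx=M[8]=19
after sub ebx, 12: ebx=19-12=7
after mov ebx, [eax]: ebx=M[8]=19
after and ebx, 7: ebx=19&7=3
after add eax, 4: eax=8+4=12
after sub esi, 1: esi=6-1=5
cmp esi, 4  (cmp 5,4)
jg top: taken
after mov ebx, [eax]: ebx=M[12]=26
after or ebx, 6: ebx=26|6=30
after mov ebx, [eax]: ebx=M[12]=26
after sub ebx, 12: ebx=26-12=14
after mov ebx, [eax]: ebx=M[12]=26
after and ebx, 7: ebx=26&7=2
after add eax, 4: eax=12+4=16
after sub esi, 1: esi=5-1=4
cmp esi, 4  (cmp 4,4)
jg top: not taken
mov [0], ebx → M[0]=2
halt.

2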